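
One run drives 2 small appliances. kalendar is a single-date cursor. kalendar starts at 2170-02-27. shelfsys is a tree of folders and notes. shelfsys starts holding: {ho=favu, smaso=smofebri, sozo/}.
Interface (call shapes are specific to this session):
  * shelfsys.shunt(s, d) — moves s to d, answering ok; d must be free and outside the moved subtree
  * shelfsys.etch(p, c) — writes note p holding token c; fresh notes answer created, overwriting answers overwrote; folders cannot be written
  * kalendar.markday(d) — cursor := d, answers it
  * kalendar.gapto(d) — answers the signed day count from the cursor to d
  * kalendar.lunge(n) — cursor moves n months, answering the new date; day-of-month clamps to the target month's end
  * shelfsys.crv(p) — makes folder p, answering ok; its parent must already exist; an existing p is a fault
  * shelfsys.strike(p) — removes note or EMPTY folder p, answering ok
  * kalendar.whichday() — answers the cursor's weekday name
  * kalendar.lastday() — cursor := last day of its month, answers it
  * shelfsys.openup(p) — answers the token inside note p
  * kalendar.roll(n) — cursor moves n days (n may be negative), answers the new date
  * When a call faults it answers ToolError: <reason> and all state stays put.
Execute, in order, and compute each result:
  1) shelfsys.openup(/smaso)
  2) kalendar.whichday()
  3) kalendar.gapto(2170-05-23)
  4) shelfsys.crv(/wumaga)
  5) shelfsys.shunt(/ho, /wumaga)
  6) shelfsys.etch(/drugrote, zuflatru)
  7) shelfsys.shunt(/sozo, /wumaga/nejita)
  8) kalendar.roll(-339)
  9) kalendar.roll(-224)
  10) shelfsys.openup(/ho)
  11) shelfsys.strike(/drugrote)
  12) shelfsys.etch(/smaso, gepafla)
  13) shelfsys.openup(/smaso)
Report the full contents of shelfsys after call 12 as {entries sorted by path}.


Answer: {ho=favu, smaso=gepafla, wumaga/, wumaga/nejita/}

Derivation:
Step: shelfsys.openup[/smaso]
Result: smofebri
Step: kalendar.whichday[]
Result: Tuesday
Step: kalendar.gapto[2170-05-23]
Result: 85
Step: shelfsys.crv[/wumaga]
Result: ok
Step: shelfsys.shunt[/ho; /wumaga]
Result: ToolError: exists
Step: shelfsys.etch[/drugrote; zuflatru]
Result: created
Step: shelfsys.shunt[/sozo; /wumaga/nejita]
Result: ok
Step: kalendar.roll[-339]
Result: 2169-03-25
Step: kalendar.roll[-224]
Result: 2168-08-13
Step: shelfsys.openup[/ho]
Result: favu
Step: shelfsys.strike[/drugrote]
Result: ok
Step: shelfsys.etch[/smaso; gepafla]
Result: overwrote
Step: shelfsys.openup[/smaso]
Result: gepafla


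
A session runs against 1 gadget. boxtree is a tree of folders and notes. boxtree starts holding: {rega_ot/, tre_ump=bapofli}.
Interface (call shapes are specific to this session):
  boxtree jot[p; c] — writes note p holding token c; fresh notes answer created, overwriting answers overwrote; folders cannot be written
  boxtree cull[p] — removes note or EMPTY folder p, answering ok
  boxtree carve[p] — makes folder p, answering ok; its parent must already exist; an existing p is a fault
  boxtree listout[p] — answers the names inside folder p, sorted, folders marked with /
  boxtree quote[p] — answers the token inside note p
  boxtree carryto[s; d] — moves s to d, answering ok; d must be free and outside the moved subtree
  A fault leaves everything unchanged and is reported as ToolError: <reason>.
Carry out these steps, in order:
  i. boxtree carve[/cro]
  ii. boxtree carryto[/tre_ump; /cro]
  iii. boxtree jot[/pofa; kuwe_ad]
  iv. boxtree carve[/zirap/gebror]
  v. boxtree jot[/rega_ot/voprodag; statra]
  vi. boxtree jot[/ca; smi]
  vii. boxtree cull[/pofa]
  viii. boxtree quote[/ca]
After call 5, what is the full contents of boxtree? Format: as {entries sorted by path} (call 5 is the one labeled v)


Answer: {cro/, pofa=kuwe_ad, rega_ot/, rega_ot/voprodag=statra, tre_ump=bapofli}

Derivation:
Then boxtree carve using p: /cro, → ok.
I use boxtree carryto using s: /tre_ump, d: /cro, and observe ToolError: exists.
I invoke boxtree jot using p: /pofa, c: kuwe_ad, yielding created.
I call boxtree carve using p: /zirap/gebror, and observe ToolError: no parent.
Invoking boxtree jot using p: /rega_ot/voprodag, c: statra, and get created.
Calling boxtree jot using p: /ca, c: smi, yielding created.
Next I call boxtree cull using p: /pofa, and see ok.
Invoking boxtree quote using p: /ca, and see smi.


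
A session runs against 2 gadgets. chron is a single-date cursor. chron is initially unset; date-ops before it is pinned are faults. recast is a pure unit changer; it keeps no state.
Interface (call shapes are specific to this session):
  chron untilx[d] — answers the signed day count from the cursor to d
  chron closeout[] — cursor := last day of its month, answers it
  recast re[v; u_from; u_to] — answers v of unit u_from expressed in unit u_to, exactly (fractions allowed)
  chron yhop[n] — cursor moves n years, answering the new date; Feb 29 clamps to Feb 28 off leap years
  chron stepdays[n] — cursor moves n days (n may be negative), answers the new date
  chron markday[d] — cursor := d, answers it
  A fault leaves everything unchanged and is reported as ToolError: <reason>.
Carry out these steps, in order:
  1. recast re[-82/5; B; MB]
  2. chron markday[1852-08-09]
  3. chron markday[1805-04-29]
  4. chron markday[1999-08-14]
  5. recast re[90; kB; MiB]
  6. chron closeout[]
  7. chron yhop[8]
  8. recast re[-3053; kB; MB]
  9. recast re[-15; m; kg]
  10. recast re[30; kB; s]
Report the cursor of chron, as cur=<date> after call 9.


==> recast re(v: -82/5, u_from: B, u_to: MB)
<== -41/2500000
==> chron markday(d: 1852-08-09)
<== 1852-08-09
==> chron markday(d: 1805-04-29)
<== 1805-04-29
==> chron markday(d: 1999-08-14)
<== 1999-08-14
==> recast re(v: 90, u_from: kB, u_to: MiB)
<== 5625/65536
==> chron closeout()
<== 1999-08-31
==> chron yhop(n: 8)
<== 2007-08-31
==> recast re(v: -3053, u_from: kB, u_to: MB)
<== -3053/1000
==> recast re(v: -15, u_from: m, u_to: kg)
<== ToolError: incompatible units
==> recast re(v: 30, u_from: kB, u_to: s)
<== ToolError: incompatible units

Answer: cur=2007-08-31


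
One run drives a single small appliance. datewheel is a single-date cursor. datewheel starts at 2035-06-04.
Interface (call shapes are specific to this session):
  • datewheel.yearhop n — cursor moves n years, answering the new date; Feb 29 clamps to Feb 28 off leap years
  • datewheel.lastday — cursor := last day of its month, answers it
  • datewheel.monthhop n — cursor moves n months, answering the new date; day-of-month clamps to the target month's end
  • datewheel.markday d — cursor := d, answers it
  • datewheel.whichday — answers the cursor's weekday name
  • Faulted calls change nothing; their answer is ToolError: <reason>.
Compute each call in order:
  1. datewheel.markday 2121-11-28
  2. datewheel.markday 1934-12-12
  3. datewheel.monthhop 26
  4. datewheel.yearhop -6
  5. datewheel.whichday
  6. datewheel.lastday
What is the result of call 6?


Answer: 1931-02-28

Derivation:
Using datewheel.markday on d→2121-11-28, giving 2121-11-28.
I run datewheel.markday on d→1934-12-12, giving 1934-12-12.
Now I run datewheel.monthhop on n→26, yielding 1937-02-12.
Now I run datewheel.yearhop on n→-6, and see 1931-02-12.
I try datewheel.whichday(), → Thursday.
Then datewheel.lastday, and get 1931-02-28.


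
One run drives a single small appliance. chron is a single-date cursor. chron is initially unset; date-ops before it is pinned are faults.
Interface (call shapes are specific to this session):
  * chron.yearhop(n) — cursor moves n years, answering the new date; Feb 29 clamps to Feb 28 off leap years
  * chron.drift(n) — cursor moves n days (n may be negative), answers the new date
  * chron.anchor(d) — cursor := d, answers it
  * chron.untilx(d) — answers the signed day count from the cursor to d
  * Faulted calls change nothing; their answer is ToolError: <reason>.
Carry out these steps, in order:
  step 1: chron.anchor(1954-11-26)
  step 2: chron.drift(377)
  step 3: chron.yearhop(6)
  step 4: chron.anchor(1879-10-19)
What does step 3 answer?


Answer: 1961-12-08

Derivation:
$ anchor d='1954-11-26'
= 1954-11-26
$ drift n='377'
= 1955-12-08
$ yearhop n='6'
= 1961-12-08
$ anchor d='1879-10-19'
= 1879-10-19


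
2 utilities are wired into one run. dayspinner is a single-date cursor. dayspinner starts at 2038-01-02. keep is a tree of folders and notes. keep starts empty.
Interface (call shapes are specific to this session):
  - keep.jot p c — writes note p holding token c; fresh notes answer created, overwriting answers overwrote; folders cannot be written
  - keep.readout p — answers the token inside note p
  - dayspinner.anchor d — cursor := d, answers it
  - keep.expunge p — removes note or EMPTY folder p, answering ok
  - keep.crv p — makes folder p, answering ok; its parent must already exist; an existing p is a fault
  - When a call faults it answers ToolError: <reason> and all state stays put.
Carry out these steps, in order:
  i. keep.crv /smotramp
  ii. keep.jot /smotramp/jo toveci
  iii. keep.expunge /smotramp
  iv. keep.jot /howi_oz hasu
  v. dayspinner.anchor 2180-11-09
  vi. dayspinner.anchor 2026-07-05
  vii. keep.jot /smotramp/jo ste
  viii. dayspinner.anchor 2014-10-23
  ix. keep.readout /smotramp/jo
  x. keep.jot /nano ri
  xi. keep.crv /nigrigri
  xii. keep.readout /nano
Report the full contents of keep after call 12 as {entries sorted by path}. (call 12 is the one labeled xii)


Answer: {howi_oz=hasu, nano=ri, nigrigri/, smotramp/, smotramp/jo=ste}

Derivation:
Act: crv[p='/smotramp']
Obs: ok
Act: jot[p='/smotramp/jo'; c='toveci']
Obs: created
Act: expunge[p='/smotramp']
Obs: ToolError: not empty
Act: jot[p='/howi_oz'; c='hasu']
Obs: created
Act: anchor[d='2180-11-09']
Obs: 2180-11-09
Act: anchor[d='2026-07-05']
Obs: 2026-07-05
Act: jot[p='/smotramp/jo'; c='ste']
Obs: overwrote
Act: anchor[d='2014-10-23']
Obs: 2014-10-23
Act: readout[p='/smotramp/jo']
Obs: ste
Act: jot[p='/nano'; c='ri']
Obs: created
Act: crv[p='/nigrigri']
Obs: ok
Act: readout[p='/nano']
Obs: ri


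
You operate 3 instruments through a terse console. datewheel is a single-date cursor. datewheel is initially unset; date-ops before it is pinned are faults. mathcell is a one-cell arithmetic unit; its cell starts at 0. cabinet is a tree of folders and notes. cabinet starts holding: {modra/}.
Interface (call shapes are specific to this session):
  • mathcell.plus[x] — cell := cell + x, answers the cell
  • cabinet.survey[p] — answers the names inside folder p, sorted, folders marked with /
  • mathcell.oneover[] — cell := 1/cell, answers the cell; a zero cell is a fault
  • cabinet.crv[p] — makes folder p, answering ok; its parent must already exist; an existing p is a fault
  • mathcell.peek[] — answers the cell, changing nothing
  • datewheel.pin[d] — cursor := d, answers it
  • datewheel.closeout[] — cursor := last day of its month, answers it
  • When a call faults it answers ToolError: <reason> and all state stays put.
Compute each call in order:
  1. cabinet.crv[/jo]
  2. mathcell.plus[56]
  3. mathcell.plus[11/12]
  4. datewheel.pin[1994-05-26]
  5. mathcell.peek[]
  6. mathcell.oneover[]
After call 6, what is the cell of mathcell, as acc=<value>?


Answer: acc=12/683

Derivation:
-> cabinet.crv(/jo)
<- ok
-> mathcell.plus(56)
<- 56
-> mathcell.plus(11/12)
<- 683/12
-> datewheel.pin(1994-05-26)
<- 1994-05-26
-> mathcell.peek()
<- 683/12
-> mathcell.oneover()
<- 12/683


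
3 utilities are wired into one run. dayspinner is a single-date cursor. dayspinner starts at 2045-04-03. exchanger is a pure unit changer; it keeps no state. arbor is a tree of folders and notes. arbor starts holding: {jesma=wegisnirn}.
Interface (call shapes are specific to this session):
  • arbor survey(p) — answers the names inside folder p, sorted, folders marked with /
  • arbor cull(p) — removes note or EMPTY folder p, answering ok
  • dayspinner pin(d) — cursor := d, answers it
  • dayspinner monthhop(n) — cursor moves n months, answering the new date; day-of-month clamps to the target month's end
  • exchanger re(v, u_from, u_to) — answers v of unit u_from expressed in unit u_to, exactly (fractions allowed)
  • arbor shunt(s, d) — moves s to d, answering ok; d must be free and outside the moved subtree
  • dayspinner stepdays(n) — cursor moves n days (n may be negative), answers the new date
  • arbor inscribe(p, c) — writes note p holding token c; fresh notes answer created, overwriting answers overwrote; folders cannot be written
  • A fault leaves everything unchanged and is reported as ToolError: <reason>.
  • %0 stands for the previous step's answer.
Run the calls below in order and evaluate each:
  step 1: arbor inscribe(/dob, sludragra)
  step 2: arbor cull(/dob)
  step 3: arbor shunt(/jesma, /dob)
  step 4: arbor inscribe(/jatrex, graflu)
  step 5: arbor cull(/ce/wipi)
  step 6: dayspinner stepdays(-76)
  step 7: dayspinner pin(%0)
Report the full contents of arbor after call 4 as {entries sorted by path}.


Answer: {dob=wegisnirn, jatrex=graflu}

Derivation:
I run arbor inscribe on p=/dob, c=sludragra, → created.
Now I run arbor cull on p=/dob, which returns ok.
I use arbor shunt on s=/jesma, d=/dob, and see ok.
I use arbor inscribe on p=/jatrex, c=graflu, — result: created.
Then arbor cull on p=/ce/wipi, which returns ToolError: not found.
Next I call dayspinner stepdays on n=-76, yielding 2045-01-17.
Calling dayspinner pin on d=%0: 2045-01-17.


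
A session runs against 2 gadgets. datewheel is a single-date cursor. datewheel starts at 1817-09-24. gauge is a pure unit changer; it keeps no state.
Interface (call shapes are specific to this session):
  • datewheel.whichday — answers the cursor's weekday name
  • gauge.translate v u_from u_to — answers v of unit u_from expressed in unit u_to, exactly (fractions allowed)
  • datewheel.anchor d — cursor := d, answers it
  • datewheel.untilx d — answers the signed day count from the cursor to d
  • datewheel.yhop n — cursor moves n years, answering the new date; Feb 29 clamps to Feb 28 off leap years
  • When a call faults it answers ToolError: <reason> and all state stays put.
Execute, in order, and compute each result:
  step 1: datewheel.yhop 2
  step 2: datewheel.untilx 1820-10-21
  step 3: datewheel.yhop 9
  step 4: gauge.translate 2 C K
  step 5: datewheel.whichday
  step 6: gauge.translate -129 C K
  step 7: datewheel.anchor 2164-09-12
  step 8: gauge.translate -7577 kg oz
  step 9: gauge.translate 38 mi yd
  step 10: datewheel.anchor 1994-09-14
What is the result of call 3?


Answer: 1828-09-24

Derivation:
;; datewheel.yhop(n='2') ~> 1819-09-24
;; datewheel.untilx(d='1820-10-21') ~> 393
;; datewheel.yhop(n='9') ~> 1828-09-24
;; gauge.translate(v='2', u_from='C', u_to='K') ~> 5503/20
;; datewheel.whichday() ~> Wednesday
;; gauge.translate(v='-129', u_from='C', u_to='K') ~> 2883/20
;; datewheel.anchor(d='2164-09-12') ~> 2164-09-12
;; gauge.translate(v='-7577', u_from='kg', u_to='oz') ~> -12123200000000/45359237
;; gauge.translate(v='38', u_from='mi', u_to='yd') ~> 66880
;; datewheel.anchor(d='1994-09-14') ~> 1994-09-14


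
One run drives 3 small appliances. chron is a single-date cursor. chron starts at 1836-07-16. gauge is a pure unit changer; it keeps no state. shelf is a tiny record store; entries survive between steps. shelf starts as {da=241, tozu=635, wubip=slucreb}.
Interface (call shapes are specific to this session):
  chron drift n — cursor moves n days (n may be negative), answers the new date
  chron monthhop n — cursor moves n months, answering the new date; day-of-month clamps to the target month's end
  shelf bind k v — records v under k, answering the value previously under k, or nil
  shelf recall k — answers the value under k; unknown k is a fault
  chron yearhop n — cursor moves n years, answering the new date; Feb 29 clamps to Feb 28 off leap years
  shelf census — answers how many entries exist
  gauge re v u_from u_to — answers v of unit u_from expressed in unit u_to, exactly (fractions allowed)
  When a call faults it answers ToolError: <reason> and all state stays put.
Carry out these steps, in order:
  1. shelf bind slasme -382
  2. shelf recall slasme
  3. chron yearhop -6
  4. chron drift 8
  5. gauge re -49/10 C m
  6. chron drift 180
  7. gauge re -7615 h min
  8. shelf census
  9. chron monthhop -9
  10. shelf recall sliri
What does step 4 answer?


Using shelf bind on k='slasme', v='-382', → nil.
I invoke shelf recall on k='slasme': -382.
I run chron yearhop on n='-6', — result: 1830-07-16.
Using chron drift on n='8': 1830-07-24.
Calling gauge re on v='-49/10', u_from='C', u_to='m', — result: ToolError: incompatible units.
I try chron drift on n='180', which returns 1831-01-20.
Then gauge re on v='-7615', u_from='h', u_to='min', — result: -456900.
I call shelf census, and observe 4.
Next I call chron monthhop on n='-9': 1830-04-20.
I call shelf recall on k='sliri', and observe ToolError: no such key sliri.

Answer: 1830-07-24


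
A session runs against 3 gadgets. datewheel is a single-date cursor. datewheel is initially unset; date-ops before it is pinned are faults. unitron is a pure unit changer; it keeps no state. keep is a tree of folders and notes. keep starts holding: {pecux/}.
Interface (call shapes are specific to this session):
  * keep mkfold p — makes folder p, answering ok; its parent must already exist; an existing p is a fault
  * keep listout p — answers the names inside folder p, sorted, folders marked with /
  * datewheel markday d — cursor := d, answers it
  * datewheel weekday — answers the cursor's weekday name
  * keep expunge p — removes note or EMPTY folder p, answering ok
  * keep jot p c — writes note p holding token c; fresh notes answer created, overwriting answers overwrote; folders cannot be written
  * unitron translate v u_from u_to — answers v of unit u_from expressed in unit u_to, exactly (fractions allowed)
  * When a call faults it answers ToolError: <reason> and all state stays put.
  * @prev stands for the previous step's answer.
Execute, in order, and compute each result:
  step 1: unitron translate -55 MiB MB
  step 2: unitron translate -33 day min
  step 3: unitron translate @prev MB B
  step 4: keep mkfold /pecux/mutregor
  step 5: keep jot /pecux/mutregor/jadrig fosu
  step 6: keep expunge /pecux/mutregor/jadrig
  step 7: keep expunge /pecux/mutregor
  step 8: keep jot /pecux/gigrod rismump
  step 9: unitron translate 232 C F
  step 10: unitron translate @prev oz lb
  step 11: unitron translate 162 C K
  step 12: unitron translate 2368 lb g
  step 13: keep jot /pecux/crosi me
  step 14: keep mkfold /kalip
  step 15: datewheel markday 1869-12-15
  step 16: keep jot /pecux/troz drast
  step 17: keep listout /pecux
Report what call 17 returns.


Answer: [crosi, gigrod, troz]

Derivation:
// 1. unitron translate(v=-55, u_from=MiB, u_to=MB) ~> -180224/3125
// 2. unitron translate(v=-33, u_from=day, u_to=min) ~> -47520
// 3. unitron translate(v=@prev, u_from=MB, u_to=B) ~> -47520000000
// 4. keep mkfold(p=/pecux/mutregor) ~> ok
// 5. keep jot(p=/pecux/mutregor/jadrig, c=fosu) ~> created
// 6. keep expunge(p=/pecux/mutregor/jadrig) ~> ok
// 7. keep expunge(p=/pecux/mutregor) ~> ok
// 8. keep jot(p=/pecux/gigrod, c=rismump) ~> created
// 9. unitron translate(v=232, u_from=C, u_to=F) ~> 2248/5
// 10. unitron translate(v=@prev, u_from=oz, u_to=lb) ~> 281/10
// 11. unitron translate(v=162, u_from=C, u_to=K) ~> 8703/20
// 12. unitron translate(v=2368, u_from=lb, u_to=g) ~> 3356583538/3125
// 13. keep jot(p=/pecux/crosi, c=me) ~> created
// 14. keep mkfold(p=/kalip) ~> ok
// 15. datewheel markday(d=1869-12-15) ~> 1869-12-15
// 16. keep jot(p=/pecux/troz, c=drast) ~> created
// 17. keep listout(p=/pecux) ~> [crosi, gigrod, troz]


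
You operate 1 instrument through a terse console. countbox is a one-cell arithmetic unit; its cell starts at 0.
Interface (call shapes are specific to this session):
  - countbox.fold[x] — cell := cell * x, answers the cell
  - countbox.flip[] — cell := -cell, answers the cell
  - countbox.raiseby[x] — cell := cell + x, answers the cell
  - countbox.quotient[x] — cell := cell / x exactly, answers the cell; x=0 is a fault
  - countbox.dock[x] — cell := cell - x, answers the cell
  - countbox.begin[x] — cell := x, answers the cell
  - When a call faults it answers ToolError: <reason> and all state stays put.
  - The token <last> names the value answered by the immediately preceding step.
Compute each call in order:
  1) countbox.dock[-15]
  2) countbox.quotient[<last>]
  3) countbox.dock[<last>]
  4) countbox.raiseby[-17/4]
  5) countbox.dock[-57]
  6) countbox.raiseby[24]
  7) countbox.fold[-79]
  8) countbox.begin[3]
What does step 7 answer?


>> countbox.dock(x→-15)
<< 15
>> countbox.quotient(x→<last>)
<< 1
>> countbox.dock(x→<last>)
<< 0
>> countbox.raiseby(x→-17/4)
<< -17/4
>> countbox.dock(x→-57)
<< 211/4
>> countbox.raiseby(x→24)
<< 307/4
>> countbox.fold(x→-79)
<< -24253/4
>> countbox.begin(x→3)
<< 3

Answer: -24253/4


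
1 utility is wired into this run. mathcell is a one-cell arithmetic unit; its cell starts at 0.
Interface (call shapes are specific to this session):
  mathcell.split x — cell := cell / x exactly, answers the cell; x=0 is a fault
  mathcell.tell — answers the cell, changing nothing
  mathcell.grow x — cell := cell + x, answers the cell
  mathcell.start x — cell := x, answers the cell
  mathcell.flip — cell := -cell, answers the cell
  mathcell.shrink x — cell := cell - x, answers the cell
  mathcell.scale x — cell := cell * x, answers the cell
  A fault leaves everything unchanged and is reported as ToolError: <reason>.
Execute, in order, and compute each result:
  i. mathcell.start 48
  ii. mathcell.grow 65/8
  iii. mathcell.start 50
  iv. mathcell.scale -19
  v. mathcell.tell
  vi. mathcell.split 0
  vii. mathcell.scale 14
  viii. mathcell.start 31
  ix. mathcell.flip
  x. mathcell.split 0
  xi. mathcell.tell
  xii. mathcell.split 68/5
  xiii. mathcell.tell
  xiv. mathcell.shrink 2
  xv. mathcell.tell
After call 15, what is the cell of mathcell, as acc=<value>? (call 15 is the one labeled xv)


Answer: acc=-291/68

Derivation:
CALL mathcell.start[x: 48]
RET  48
CALL mathcell.grow[x: 65/8]
RET  449/8
CALL mathcell.start[x: 50]
RET  50
CALL mathcell.scale[x: -19]
RET  -950
CALL mathcell.tell[]
RET  -950
CALL mathcell.split[x: 0]
RET  ToolError: division by zero
CALL mathcell.scale[x: 14]
RET  -13300
CALL mathcell.start[x: 31]
RET  31
CALL mathcell.flip[]
RET  -31
CALL mathcell.split[x: 0]
RET  ToolError: division by zero
CALL mathcell.tell[]
RET  -31
CALL mathcell.split[x: 68/5]
RET  -155/68
CALL mathcell.tell[]
RET  -155/68
CALL mathcell.shrink[x: 2]
RET  -291/68
CALL mathcell.tell[]
RET  -291/68


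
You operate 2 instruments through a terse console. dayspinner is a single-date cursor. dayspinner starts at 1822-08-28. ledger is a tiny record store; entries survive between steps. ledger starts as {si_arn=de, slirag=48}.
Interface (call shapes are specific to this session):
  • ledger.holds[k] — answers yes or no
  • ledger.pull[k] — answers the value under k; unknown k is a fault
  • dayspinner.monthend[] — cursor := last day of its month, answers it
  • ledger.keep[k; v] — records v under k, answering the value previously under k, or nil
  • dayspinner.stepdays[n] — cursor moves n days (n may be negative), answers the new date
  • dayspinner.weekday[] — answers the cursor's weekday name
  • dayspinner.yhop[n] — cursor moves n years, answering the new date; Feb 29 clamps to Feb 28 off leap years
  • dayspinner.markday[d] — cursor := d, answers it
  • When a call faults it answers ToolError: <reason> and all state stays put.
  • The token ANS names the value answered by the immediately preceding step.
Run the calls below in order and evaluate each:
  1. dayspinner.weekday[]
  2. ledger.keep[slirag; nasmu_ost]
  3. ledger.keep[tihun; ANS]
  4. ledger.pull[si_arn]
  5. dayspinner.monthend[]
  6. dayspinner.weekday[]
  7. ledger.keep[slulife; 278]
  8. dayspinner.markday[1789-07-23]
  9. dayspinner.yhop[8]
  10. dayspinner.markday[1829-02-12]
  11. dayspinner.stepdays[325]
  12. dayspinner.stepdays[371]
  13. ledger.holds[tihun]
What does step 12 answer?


Do: weekday[]
See: Wednesday
Do: keep[k=slirag; v=nasmu_ost]
See: 48
Do: keep[k=tihun; v=ANS]
See: nil
Do: pull[k=si_arn]
See: de
Do: monthend[]
See: 1822-08-31
Do: weekday[]
See: Saturday
Do: keep[k=slulife; v=278]
See: nil
Do: markday[d=1789-07-23]
See: 1789-07-23
Do: yhop[n=8]
See: 1797-07-23
Do: markday[d=1829-02-12]
See: 1829-02-12
Do: stepdays[n=325]
See: 1830-01-03
Do: stepdays[n=371]
See: 1831-01-09
Do: holds[k=tihun]
See: yes

Answer: 1831-01-09


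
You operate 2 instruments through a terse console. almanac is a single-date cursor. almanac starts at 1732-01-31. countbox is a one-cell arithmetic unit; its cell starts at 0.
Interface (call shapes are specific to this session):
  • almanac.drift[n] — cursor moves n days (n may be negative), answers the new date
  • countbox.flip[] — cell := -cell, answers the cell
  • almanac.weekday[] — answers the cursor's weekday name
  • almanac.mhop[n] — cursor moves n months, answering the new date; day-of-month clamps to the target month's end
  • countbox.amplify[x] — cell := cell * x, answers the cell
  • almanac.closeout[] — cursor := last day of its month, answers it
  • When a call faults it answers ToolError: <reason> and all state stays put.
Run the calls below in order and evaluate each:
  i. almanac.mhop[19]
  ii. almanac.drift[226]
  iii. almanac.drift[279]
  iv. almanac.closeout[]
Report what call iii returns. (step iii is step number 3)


Answer: 1735-01-18

Derivation:
Invoking mhop using n='19', giving 1733-08-31.
I run drift using n='226', → 1734-04-14.
Invoking drift using n='279', → 1735-01-18.
Calling closeout(): 1735-01-31.


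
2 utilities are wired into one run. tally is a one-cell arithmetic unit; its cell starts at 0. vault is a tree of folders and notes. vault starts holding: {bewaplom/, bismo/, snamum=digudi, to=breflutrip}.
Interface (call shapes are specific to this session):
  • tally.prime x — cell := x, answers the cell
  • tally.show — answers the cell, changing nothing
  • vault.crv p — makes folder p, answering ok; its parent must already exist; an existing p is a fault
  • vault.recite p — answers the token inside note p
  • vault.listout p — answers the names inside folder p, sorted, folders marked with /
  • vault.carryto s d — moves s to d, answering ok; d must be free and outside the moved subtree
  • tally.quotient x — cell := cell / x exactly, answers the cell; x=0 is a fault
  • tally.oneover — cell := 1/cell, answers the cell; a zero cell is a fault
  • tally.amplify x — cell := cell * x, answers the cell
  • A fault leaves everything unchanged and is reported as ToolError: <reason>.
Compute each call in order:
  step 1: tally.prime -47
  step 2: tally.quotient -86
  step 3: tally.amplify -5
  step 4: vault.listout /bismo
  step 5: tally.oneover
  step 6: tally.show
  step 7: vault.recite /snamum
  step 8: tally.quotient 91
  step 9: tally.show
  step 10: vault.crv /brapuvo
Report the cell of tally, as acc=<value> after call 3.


·→ prime(-47)
·← -47
·→ quotient(-86)
·← 47/86
·→ amplify(-5)
·← -235/86
·→ listout(/bismo)
·← []
·→ oneover()
·← -86/235
·→ show()
·← -86/235
·→ recite(/snamum)
·← digudi
·→ quotient(91)
·← -86/21385
·→ show()
·← -86/21385
·→ crv(/brapuvo)
·← ok

Answer: acc=-235/86


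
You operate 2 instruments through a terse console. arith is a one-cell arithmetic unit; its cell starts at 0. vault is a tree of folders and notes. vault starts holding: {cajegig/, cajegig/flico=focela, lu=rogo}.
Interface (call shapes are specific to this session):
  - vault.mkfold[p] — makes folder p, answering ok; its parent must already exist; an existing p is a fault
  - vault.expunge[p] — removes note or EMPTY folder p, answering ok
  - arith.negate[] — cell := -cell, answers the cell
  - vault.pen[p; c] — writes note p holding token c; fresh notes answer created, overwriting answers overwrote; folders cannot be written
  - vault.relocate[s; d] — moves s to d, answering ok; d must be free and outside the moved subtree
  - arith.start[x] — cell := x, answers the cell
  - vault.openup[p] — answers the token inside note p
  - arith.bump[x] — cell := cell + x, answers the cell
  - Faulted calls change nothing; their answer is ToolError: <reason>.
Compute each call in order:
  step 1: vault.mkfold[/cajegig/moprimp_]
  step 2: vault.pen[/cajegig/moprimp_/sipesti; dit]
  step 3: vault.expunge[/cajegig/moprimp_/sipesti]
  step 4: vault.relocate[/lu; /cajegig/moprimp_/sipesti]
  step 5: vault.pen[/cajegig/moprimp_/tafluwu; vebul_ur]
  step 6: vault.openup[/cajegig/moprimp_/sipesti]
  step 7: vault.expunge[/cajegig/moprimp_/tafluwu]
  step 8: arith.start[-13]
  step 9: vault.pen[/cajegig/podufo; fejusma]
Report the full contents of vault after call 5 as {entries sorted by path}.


Answer: {cajegig/, cajegig/flico=focela, cajegig/moprimp_/, cajegig/moprimp_/sipesti=rogo, cajegig/moprimp_/tafluwu=vebul_ur}

Derivation:
Do: vault.mkfold[p→/cajegig/moprimp_]
See: ok
Do: vault.pen[p→/cajegig/moprimp_/sipesti; c→dit]
See: created
Do: vault.expunge[p→/cajegig/moprimp_/sipesti]
See: ok
Do: vault.relocate[s→/lu; d→/cajegig/moprimp_/sipesti]
See: ok
Do: vault.pen[p→/cajegig/moprimp_/tafluwu; c→vebul_ur]
See: created
Do: vault.openup[p→/cajegig/moprimp_/sipesti]
See: rogo
Do: vault.expunge[p→/cajegig/moprimp_/tafluwu]
See: ok
Do: arith.start[x→-13]
See: -13
Do: vault.pen[p→/cajegig/podufo; c→fejusma]
See: created


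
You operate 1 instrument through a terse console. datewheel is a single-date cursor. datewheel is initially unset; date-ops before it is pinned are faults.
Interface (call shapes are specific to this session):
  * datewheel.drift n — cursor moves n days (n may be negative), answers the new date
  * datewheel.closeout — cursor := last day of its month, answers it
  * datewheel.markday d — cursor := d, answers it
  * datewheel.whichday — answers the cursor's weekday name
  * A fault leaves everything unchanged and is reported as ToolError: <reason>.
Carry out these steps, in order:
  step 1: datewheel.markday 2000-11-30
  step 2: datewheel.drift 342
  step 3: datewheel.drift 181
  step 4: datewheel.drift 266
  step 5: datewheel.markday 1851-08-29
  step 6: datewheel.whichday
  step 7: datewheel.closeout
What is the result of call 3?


Do: datewheel.markday[d=2000-11-30]
See: 2000-11-30
Do: datewheel.drift[n=342]
See: 2001-11-07
Do: datewheel.drift[n=181]
See: 2002-05-07
Do: datewheel.drift[n=266]
See: 2003-01-28
Do: datewheel.markday[d=1851-08-29]
See: 1851-08-29
Do: datewheel.whichday[]
See: Friday
Do: datewheel.closeout[]
See: 1851-08-31

Answer: 2002-05-07


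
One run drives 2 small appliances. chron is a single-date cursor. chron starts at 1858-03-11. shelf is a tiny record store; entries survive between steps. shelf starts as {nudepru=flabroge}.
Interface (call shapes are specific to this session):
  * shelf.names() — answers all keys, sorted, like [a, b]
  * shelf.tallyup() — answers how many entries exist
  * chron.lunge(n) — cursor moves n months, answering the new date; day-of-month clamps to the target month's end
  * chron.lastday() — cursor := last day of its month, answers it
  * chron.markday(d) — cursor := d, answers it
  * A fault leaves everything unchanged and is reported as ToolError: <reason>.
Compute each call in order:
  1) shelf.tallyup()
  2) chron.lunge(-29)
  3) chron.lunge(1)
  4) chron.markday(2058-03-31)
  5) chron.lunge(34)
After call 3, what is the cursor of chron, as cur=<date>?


Answer: cur=1855-11-11

Derivation:
Then shelf.tallyup, giving 1.
Next I call chron.lunge(n→-29), and see 1855-10-11.
Then chron.lunge(n→1), → 1855-11-11.
Then chron.markday(d→2058-03-31), and see 2058-03-31.
I try chron.lunge(n→34), yielding 2061-01-31.


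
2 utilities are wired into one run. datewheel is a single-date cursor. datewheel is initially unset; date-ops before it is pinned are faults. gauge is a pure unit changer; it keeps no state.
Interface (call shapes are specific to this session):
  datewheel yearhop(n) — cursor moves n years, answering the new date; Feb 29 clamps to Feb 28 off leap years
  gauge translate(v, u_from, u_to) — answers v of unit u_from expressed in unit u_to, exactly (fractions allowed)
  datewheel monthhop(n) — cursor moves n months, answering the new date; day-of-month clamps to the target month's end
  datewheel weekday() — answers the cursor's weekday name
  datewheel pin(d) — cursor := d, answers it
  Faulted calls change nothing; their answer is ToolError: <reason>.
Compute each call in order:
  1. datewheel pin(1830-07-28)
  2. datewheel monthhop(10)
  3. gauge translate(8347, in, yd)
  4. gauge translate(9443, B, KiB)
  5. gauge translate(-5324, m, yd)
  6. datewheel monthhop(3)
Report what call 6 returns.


Answer: 1831-08-28

Derivation:
;; datewheel pin(d: 1830-07-28) => 1830-07-28
;; datewheel monthhop(n: 10) => 1831-05-28
;; gauge translate(v: 8347, u_from: in, u_to: yd) => 8347/36
;; gauge translate(v: 9443, u_from: B, u_to: KiB) => 9443/1024
;; gauge translate(v: -5324, u_from: m, u_to: yd) => -6655000/1143
;; datewheel monthhop(n: 3) => 1831-08-28


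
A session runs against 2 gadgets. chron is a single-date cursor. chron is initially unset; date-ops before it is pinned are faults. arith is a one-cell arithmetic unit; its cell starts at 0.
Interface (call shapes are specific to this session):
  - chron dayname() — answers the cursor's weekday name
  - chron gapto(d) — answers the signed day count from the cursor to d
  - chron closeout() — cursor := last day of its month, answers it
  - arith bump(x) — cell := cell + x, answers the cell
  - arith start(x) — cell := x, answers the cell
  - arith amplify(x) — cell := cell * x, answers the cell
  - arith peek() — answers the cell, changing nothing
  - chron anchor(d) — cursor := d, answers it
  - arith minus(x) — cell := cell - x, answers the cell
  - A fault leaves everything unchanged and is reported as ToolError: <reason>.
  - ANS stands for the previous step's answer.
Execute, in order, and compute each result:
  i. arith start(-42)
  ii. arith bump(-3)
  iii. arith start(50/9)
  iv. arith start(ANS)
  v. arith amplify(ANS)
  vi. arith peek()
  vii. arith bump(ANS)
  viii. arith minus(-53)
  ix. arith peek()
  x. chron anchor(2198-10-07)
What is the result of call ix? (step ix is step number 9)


→ arith start(x='-42')
← -42
→ arith bump(x='-3')
← -45
→ arith start(x='50/9')
← 50/9
→ arith start(x='ANS')
← 50/9
→ arith amplify(x='ANS')
← 2500/81
→ arith peek()
← 2500/81
→ arith bump(x='ANS')
← 5000/81
→ arith minus(x='-53')
← 9293/81
→ arith peek()
← 9293/81
→ chron anchor(d='2198-10-07')
← 2198-10-07

Answer: 9293/81


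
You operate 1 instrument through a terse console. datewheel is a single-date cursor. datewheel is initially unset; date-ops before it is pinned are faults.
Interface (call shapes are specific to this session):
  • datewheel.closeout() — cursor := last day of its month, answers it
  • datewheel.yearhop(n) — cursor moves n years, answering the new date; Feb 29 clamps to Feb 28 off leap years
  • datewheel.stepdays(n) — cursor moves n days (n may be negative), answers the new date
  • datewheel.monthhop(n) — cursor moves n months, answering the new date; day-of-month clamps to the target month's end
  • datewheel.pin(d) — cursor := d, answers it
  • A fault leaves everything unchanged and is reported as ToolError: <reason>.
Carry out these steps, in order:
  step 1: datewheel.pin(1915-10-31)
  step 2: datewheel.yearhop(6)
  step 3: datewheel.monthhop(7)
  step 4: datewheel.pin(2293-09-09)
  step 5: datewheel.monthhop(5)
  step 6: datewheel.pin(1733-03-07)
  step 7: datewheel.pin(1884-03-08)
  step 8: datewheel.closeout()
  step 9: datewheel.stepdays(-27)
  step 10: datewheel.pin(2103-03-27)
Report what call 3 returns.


==> pin(d: 1915-10-31)
<== 1915-10-31
==> yearhop(n: 6)
<== 1921-10-31
==> monthhop(n: 7)
<== 1922-05-31
==> pin(d: 2293-09-09)
<== 2293-09-09
==> monthhop(n: 5)
<== 2294-02-09
==> pin(d: 1733-03-07)
<== 1733-03-07
==> pin(d: 1884-03-08)
<== 1884-03-08
==> closeout()
<== 1884-03-31
==> stepdays(n: -27)
<== 1884-03-04
==> pin(d: 2103-03-27)
<== 2103-03-27

Answer: 1922-05-31


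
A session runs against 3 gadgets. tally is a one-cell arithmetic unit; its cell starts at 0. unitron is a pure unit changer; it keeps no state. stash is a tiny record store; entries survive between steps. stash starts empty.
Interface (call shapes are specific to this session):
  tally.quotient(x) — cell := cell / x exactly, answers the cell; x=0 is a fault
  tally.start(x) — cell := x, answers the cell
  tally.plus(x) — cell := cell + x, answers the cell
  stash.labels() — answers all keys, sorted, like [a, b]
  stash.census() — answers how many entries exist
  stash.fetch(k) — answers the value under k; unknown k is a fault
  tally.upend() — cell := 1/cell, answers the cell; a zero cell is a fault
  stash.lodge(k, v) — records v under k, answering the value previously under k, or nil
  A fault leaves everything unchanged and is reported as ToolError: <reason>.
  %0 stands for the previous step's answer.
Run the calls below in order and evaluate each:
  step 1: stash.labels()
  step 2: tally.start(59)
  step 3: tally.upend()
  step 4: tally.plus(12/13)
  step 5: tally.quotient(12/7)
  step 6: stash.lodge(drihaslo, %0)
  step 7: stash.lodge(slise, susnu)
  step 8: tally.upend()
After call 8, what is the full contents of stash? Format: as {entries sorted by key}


Invoking stash.labels, — result: [].
Invoking tally.start using 59, and see 59.
I call tally.upend(), which returns 1/59.
I invoke tally.plus using 12/13, yielding 721/767.
I invoke tally.quotient using 12/7, → 5047/9204.
I invoke stash.lodge using drihaslo, %0, — result: nil.
Then stash.lodge using slise, susnu, and observe nil.
Next I call tally.upend, giving 9204/5047.

Answer: {drihaslo=5047/9204, slise=susnu}


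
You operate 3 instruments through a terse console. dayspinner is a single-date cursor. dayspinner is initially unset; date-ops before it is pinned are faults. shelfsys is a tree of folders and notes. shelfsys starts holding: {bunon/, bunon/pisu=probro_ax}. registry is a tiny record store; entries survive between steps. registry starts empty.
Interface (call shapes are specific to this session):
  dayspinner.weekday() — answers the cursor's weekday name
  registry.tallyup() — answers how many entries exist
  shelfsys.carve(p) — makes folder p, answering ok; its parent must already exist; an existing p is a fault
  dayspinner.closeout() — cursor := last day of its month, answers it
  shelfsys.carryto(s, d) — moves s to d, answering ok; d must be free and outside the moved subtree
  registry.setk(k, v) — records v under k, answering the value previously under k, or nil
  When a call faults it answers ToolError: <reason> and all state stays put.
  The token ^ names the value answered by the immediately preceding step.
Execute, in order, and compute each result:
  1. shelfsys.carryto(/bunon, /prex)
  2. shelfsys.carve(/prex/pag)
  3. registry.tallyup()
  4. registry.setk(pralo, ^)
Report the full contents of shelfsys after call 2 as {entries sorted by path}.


Answer: {prex/, prex/pag/, prex/pisu=probro_ax}

Derivation:
CALL shelfsys.carryto[s=/bunon; d=/prex]
RET  ok
CALL shelfsys.carve[p=/prex/pag]
RET  ok
CALL registry.tallyup[]
RET  0
CALL registry.setk[k=pralo; v=^]
RET  nil


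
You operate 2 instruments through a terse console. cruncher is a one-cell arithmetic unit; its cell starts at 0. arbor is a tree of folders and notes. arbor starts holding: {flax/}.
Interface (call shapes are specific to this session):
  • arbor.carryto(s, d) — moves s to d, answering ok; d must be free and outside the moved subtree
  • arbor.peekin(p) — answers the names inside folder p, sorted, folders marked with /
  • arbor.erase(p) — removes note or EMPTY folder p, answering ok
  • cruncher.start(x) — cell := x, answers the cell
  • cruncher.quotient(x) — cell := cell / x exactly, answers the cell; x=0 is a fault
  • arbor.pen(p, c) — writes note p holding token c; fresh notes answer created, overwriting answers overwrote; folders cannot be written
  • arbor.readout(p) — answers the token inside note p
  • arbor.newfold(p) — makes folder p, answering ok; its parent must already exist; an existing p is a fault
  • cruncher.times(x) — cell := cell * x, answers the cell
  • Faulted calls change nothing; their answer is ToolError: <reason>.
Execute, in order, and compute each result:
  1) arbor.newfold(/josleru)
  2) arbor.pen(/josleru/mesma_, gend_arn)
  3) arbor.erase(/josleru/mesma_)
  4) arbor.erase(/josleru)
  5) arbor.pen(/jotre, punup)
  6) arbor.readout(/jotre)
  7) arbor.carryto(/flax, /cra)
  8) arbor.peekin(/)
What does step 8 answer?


-- arbor.newfold(p=/josleru) ~> ok
-- arbor.pen(p=/josleru/mesma_, c=gend_arn) ~> created
-- arbor.erase(p=/josleru/mesma_) ~> ok
-- arbor.erase(p=/josleru) ~> ok
-- arbor.pen(p=/jotre, c=punup) ~> created
-- arbor.readout(p=/jotre) ~> punup
-- arbor.carryto(s=/flax, d=/cra) ~> ok
-- arbor.peekin(p=/) ~> [cra/, jotre]

Answer: [cra/, jotre]
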